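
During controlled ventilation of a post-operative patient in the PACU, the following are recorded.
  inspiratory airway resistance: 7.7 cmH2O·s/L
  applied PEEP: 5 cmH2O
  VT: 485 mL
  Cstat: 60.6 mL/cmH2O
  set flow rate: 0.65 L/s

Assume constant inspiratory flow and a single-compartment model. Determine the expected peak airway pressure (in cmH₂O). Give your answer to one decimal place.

18.0

Equation of motion (constant flow): PIP = Vt/C + R·V̇ + PEEP.
PIP = 485/60.6 + 7.7×0.65 + 5 = 8.003 + 5.005 + 5 = 18.008 cmH2O.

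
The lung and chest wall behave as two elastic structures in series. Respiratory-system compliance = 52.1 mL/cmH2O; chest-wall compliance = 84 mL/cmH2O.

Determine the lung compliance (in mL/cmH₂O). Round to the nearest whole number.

1/CL = 1/Crs − 1/Ccw.
1/CL = 1/52.1 − 1/84 = 0.007289.
CL = 137.19 mL/cmH2O.

137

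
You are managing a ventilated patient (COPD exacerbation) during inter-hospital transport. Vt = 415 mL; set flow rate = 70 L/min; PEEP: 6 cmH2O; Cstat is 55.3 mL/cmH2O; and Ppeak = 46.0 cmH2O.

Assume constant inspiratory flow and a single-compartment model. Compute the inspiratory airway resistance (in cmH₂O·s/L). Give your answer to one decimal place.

27.9

Flow: 70 L/min ÷ 60 = 1.1667 L/s.
Equation of motion (constant flow): PIP = Vt/C + R·V̇ + PEEP.
R·V̇ = PIP − Vt/C − PEEP = 46.0 − 415/55.3 − 6 = 46.0 − 7.505 − 6 = 32.495 cmH2O.
R = 32.495 / 1.1667 = 27.852 cmH2O·s/L.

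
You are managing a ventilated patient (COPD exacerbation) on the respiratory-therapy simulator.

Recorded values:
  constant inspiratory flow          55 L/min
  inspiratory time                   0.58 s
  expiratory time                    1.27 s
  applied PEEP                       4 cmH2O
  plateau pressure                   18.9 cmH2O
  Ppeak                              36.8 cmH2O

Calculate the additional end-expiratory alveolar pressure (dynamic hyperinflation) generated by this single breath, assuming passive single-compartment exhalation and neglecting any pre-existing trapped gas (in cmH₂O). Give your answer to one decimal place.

Flow: 55 L/min ÷ 60 = 0.9167 L/s.
Vt = flow × Ti = 0.9167 L/s × 0.58 s × 1000 mL/L = 531.69 mL.
R = (PIP − Pplat)/V̇ = (36.8 − 18.9) / 0.9167 = 17.9/0.9167 = 19.527 cmH2O·s/L.
C = Vt/(Pplat − PEEP) = 531.69 / (18.9 − 4) = 531.69/14.9 = 35.684 mL/cmH2O.
τ = R × C = 19.527 × 0.03568 L/cmH2O = 0.6967 s.
Fraction remaining = e^(−Te/τ) = e^(−1.27/0.6967) = 0.1616; trapped volume = 531.69 × 0.1616 = 85.921 mL.
Additional alveolar pressure from trapping ≈ V_trapped / C = 85.921 / 35.684 = 2.408 cmH2O.

2.4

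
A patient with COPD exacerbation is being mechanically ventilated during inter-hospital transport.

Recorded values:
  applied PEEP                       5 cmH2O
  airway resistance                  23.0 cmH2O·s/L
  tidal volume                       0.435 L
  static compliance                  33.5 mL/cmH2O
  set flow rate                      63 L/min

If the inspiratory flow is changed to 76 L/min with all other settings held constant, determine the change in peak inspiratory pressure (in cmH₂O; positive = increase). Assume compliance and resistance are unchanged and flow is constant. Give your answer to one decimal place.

Flow: 63 L/min ÷ 60 = 1.05 L/s.
New flow: 76 L/min ÷ 60 = 1.2667 L/s.
PIP = Vt/C + R·V̇ + PEEP (constant-flow equation of motion).
Only the resistive term changes: ΔPIP = R × ΔV̇ = 23.0 × (1.2667 − 1.05) = 23.0 × 0.2167 = 4.984 cmH2O.

5.0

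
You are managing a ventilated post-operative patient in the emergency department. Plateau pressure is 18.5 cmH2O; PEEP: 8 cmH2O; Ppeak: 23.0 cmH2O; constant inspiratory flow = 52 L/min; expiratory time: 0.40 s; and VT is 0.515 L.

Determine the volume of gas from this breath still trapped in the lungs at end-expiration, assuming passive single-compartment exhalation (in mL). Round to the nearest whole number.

107

Flow: 52 L/min ÷ 60 = 0.8667 L/s.
R = (PIP − Pplat)/V̇ = (23.0 − 18.5) / 0.8667 = 4.5/0.8667 = 5.192 cmH2O·s/L.
C = Vt/(Pplat − PEEP) = 515.0 / (18.5 − 8) = 515.0/10.5 = 49.048 mL/cmH2O.
τ = R × C = 5.192 × 0.04905 L/cmH2O = 0.2547 s.
Fraction remaining = e^(−Te/τ) = e^(−0.40/0.2547) = 0.2079.
Trapped volume = 515.0 × 0.2079 = 107.07 mL.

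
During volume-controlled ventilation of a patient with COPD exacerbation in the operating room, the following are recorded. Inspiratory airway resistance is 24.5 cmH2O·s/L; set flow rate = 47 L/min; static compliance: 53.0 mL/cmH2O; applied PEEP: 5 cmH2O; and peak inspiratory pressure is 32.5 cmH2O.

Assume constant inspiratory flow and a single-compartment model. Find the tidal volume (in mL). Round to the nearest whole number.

440

Flow: 47 L/min ÷ 60 = 0.7833 L/s.
Equation of motion (constant flow): PIP = Vt/C + R·V̇ + PEEP.
Vt/C = PIP − R·V̇ − PEEP = 32.5 − 19.191 − 5 = 8.309 cmH2O.
Vt = C × 8.309 = 53.0 × 8.309 = 440.38 mL.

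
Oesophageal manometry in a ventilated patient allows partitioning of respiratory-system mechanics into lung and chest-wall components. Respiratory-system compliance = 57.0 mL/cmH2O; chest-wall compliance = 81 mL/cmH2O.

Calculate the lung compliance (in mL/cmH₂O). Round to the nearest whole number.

1/CL = 1/Crs − 1/Ccw.
1/CL = 1/57.0 − 1/81 = 0.005198.
CL = 192.38 mL/cmH2O.

192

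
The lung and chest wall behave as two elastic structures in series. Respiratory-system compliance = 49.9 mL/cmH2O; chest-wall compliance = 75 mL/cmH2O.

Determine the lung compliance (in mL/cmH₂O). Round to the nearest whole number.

1/CL = 1/Crs − 1/Ccw.
1/CL = 1/49.9 − 1/75 = 0.006707.
CL = 149.1 mL/cmH2O.

149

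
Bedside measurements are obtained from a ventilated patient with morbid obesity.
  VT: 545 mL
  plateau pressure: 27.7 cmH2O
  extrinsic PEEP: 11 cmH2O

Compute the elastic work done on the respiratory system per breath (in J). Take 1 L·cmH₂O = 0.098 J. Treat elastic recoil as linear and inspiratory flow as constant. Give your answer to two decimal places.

0.45

Elastic work ≈ ½ × (Pplat − PEEP) × Vt = 0.5 × (27.7 − 11) × 0.545 L = 0.5 × 16.7 × 0.545 = 4.551 L·cmH2O.
× 0.098 J/(L·cmH2O) → 0.446 J.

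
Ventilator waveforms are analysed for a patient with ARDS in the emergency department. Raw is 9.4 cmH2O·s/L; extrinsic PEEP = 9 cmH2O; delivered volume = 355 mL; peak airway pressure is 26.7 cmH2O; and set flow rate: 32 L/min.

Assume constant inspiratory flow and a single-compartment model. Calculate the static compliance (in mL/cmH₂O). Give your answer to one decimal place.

Flow: 32 L/min ÷ 60 = 0.5333 L/s.
Equation of motion (constant flow): PIP = Vt/C + R·V̇ + PEEP.
Vt/C = PIP − R·V̇ − PEEP = 26.7 − 9.4×0.5333 − 9 = 26.7 − 5.013 − 9 = 12.687 cmH2O.
C = Vt / 12.687 = 355 / 12.687 = 27.981 mL/cmH2O.

28.0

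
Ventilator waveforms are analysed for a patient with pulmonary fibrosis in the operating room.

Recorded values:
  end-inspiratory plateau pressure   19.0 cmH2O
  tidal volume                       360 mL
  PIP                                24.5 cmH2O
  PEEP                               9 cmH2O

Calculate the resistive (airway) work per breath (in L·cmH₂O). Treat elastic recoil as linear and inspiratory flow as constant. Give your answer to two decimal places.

1.98

With constant inspiratory flow the resistive pressure is constant at PIP − Pplat = 24.5 − 19.0 = 5.5 cmH2O, so resistive work = 5.5 × 0.360 = 1.98 L·cmH2O.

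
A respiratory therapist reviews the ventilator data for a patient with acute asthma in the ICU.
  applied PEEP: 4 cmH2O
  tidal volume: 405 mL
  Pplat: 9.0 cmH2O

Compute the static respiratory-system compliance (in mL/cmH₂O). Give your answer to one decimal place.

Cstat = Vt / (Pplat − PEEP) = 405 / (9.0 − 4) = 405 / 5.0 = 81.0 mL/cmH2O.

81.0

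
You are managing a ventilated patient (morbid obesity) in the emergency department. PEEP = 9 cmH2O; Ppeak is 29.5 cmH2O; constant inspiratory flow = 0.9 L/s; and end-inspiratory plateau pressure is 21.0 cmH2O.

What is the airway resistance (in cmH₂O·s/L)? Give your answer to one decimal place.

Raw = (PIP − Pplat) / flow = (29.5 − 21.0) / 0.9 = 8.5 / 0.9 = 9.444 cmH2O·s/L.

9.4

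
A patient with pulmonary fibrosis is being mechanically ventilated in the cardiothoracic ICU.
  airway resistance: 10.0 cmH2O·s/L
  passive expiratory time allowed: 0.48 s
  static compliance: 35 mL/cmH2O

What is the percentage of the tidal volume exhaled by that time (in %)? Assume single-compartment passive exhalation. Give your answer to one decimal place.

τ = R × C = 10.0 × 35 mL/cmH2O = 10.0 × 0.035 L/cmH2O = 0.35 s.
Passive exhalation: V(t)/V₀ = e^(−t/τ) = e^(−0.48/0.35) = 0.2537.
Fraction exhaled = 1 − 0.2537 = 0.7463 → 74.63%.

74.6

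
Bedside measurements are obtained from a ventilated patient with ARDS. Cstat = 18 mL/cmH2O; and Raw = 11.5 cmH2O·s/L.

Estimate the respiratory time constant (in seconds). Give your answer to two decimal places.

0.21

τ = R × C = 11.5 × 18 mL/cmH2O = 11.5 × 0.018 L/cmH2O = 0.207 s.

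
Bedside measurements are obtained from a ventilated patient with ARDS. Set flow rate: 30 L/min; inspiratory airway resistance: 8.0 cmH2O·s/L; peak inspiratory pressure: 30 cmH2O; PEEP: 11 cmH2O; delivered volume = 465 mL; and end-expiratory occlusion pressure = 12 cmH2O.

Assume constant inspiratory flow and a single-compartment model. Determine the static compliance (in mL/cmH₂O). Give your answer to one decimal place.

Flow: 30 L/min ÷ 60 = 0.5 L/s.
Total PEEP = 12 cmH2O (set 11 + intrinsic 1); this is the baseline alveolar pressure.
Equation of motion (constant flow): PIP = Vt/C + R·V̇ + PEEP.
Vt/C = PIP − R·V̇ − PEEP = 30 − 8.0×0.5 − 12 = 30 − 4.0 − 12 = 14.0 cmH2O.
C = Vt / 14.0 = 465 / 14.0 = 33.214 mL/cmH2O.

33.2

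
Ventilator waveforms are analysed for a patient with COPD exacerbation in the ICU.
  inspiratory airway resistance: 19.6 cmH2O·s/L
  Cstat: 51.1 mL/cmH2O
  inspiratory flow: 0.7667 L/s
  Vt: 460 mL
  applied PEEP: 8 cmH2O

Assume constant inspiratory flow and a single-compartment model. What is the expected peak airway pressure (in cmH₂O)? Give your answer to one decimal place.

32.0

Equation of motion (constant flow): PIP = Vt/C + R·V̇ + PEEP.
PIP = 460/51.1 + 19.6×0.7667 + 8 = 9.002 + 15.027 + 8 = 32.029 cmH2O.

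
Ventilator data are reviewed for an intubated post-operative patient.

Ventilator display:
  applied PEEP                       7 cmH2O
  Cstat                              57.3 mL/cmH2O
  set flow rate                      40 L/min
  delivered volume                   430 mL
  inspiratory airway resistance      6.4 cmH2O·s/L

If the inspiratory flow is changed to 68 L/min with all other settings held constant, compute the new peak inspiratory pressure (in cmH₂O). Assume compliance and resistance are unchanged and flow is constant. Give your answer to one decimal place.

21.8

Flow: 40 L/min ÷ 60 = 0.6667 L/s.
New flow: 68 L/min ÷ 60 = 1.1333 L/s.
PIP = Vt/C + R·V̇ + PEEP (constant-flow equation of motion).
Only the resistive term changes: ΔPIP = R × ΔV̇ = 6.4 × (1.1333 − 0.6667) = 6.4 × 0.4666 = 2.986 cmH2O.
Original PIP = 430/57.3 + 6.4×0.6667 + 7 = 18.771 cmH2O; new PIP = 18.771 + (2.986) = 21.757 cmH2O.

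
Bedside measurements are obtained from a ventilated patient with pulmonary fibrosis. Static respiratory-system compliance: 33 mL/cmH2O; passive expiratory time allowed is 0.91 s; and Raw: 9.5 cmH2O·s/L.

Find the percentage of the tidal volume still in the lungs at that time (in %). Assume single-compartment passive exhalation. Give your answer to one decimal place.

τ = R × C = 9.5 × 33 mL/cmH2O = 9.5 × 0.033 L/cmH2O = 0.3135 s.
Passive exhalation: V(t)/V₀ = e^(−t/τ) = e^(−0.91/0.3135) = 0.05487.
Fraction remaining = 0.05487 → 5.487%.

5.5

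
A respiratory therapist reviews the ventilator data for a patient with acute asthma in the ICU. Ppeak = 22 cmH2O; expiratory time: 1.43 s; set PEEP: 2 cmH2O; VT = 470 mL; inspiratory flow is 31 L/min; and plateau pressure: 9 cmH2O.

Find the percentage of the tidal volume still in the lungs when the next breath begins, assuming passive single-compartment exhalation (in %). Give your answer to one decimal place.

Flow: 31 L/min ÷ 60 = 0.5167 L/s.
R = (PIP − Pplat)/V̇ = (22 − 9) / 0.5167 = 13.0/0.5167 = 25.16 cmH2O·s/L.
C = Vt/(Pplat − PEEP) = 470.0 / (9 − 2) = 470.0/7.0 = 67.143 mL/cmH2O.
τ = R × C = 25.16 × 0.06714 L/cmH2O = 1.689 s.
Fraction remaining at end-expiration = e^(−Te/τ) = e^(−1.43/1.689) = 0.4288 → 42.88%.

42.9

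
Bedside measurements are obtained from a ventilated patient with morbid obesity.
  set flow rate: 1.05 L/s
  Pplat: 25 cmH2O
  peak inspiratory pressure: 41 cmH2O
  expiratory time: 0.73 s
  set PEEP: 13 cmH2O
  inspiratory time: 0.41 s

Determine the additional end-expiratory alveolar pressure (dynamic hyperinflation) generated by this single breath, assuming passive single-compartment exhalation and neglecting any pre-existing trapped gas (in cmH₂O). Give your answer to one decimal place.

3.2

Vt = flow × Ti = 1.05 L/s × 0.41 s × 1000 mL/L = 430.5 mL.
R = (PIP − Pplat)/V̇ = (41 − 25) / 1.05 = 16.0/1.05 = 15.238 cmH2O·s/L.
C = Vt/(Pplat − PEEP) = 430.5 / (25 − 13) = 430.5/12.0 = 35.875 mL/cmH2O.
τ = R × C = 15.238 × 0.03588 L/cmH2O = 0.5467 s.
Fraction remaining = e^(−Te/τ) = e^(−0.73/0.5467) = 0.2631; trapped volume = 430.5 × 0.2631 = 113.26 mL.
Additional alveolar pressure from trapping ≈ V_trapped / C = 113.26 / 35.875 = 3.157 cmH2O.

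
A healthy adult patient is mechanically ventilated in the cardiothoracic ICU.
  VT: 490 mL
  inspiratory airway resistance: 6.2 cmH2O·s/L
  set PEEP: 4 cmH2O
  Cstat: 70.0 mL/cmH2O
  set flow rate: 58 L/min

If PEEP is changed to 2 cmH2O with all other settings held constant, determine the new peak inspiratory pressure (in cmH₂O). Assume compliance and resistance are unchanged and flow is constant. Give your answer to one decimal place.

Flow: 58 L/min ÷ 60 = 0.9667 L/s.
PIP = Vt/C + R·V̇ + PEEP (constant-flow equation of motion).
Only the baseline term changes: ΔPIP = ΔPEEP = 2 − 4 = -2.0 cmH2O.
Original PIP = 490/70.0 + 6.2×0.9667 + 4 = 16.994 cmH2O; new PIP = 16.994 + (-2.0) = 14.994 cmH2O.

15.0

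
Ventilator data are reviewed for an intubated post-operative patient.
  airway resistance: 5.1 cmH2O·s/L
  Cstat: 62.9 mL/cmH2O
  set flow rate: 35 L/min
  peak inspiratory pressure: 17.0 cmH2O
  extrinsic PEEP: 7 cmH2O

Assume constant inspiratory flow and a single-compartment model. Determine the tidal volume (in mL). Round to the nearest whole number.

442

Flow: 35 L/min ÷ 60 = 0.5833 L/s.
Equation of motion (constant flow): PIP = Vt/C + R·V̇ + PEEP.
Vt/C = PIP − R·V̇ − PEEP = 17.0 − 2.975 − 7 = 7.025 cmH2O.
Vt = C × 7.025 = 62.9 × 7.025 = 441.87 mL.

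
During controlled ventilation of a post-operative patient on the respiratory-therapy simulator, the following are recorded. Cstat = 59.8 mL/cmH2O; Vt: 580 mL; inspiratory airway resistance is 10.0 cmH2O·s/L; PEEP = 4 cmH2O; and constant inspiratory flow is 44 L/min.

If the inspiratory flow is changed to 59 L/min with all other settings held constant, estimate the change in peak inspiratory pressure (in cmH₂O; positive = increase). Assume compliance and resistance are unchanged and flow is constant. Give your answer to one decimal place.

2.5

Flow: 44 L/min ÷ 60 = 0.7333 L/s.
New flow: 59 L/min ÷ 60 = 0.9833 L/s.
PIP = Vt/C + R·V̇ + PEEP (constant-flow equation of motion).
Only the resistive term changes: ΔPIP = R × ΔV̇ = 10.0 × (0.9833 − 0.7333) = 10.0 × 0.25 = 2.5 cmH2O.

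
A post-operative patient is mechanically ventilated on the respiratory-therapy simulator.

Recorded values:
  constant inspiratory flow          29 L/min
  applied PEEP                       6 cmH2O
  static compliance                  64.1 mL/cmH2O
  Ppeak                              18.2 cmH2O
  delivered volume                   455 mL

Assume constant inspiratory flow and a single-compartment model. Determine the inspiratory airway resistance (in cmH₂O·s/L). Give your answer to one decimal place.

Flow: 29 L/min ÷ 60 = 0.4833 L/s.
Equation of motion (constant flow): PIP = Vt/C + R·V̇ + PEEP.
R·V̇ = PIP − Vt/C − PEEP = 18.2 − 455/64.1 − 6 = 18.2 − 7.098 − 6 = 5.102 cmH2O.
R = 5.102 / 0.4833 = 10.557 cmH2O·s/L.

10.6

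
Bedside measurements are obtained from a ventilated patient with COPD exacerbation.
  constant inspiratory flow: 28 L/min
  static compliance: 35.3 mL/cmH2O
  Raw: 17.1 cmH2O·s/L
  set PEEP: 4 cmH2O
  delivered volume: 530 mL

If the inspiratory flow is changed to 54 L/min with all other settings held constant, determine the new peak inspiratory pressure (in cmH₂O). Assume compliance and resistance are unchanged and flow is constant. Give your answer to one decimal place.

Flow: 28 L/min ÷ 60 = 0.4667 L/s.
New flow: 54 L/min ÷ 60 = 0.9 L/s.
PIP = Vt/C + R·V̇ + PEEP (constant-flow equation of motion).
Only the resistive term changes: ΔPIP = R × ΔV̇ = 17.1 × (0.9 − 0.4667) = 17.1 × 0.4333 = 7.409 cmH2O.
Original PIP = 530/35.3 + 17.1×0.4667 + 4 = 26.995 cmH2O; new PIP = 26.995 + (7.409) = 34.404 cmH2O.

34.4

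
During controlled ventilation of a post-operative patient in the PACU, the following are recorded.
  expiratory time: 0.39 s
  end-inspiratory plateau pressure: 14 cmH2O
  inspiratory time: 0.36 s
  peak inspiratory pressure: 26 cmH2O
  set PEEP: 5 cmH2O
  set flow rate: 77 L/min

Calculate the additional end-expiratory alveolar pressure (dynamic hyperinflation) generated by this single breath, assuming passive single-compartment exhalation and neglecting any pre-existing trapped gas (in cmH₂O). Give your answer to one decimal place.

Flow: 77 L/min ÷ 60 = 1.2833 L/s.
Vt = flow × Ti = 1.2833 L/s × 0.36 s × 1000 mL/L = 461.99 mL.
R = (PIP − Pplat)/V̇ = (26 − 14) / 1.2833 = 12.0/1.2833 = 9.351 cmH2O·s/L.
C = Vt/(Pplat − PEEP) = 461.99 / (14 − 5) = 461.99/9.0 = 51.332 mL/cmH2O.
τ = R × C = 9.351 × 0.05133 L/cmH2O = 0.48 s.
Fraction remaining = e^(−Te/τ) = e^(−0.39/0.48) = 0.4437; trapped volume = 461.99 × 0.4437 = 204.98 mL.
Additional alveolar pressure from trapping ≈ V_trapped / C = 204.98 / 51.332 = 3.993 cmH2O.

4.0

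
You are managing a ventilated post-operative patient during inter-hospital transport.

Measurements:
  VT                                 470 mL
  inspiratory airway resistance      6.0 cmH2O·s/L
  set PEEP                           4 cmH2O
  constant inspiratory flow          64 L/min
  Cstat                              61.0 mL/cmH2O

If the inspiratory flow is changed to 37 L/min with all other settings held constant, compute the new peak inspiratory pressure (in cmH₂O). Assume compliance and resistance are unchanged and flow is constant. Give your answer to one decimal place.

Flow: 64 L/min ÷ 60 = 1.0667 L/s.
New flow: 37 L/min ÷ 60 = 0.6167 L/s.
PIP = Vt/C + R·V̇ + PEEP (constant-flow equation of motion).
Only the resistive term changes: ΔPIP = R × ΔV̇ = 6.0 × (0.6167 − 1.0667) = 6.0 × -0.45 = -2.7 cmH2O.
Original PIP = 470/61.0 + 6.0×1.0667 + 4 = 18.105 cmH2O; new PIP = 18.105 + (-2.7) = 15.405 cmH2O.

15.4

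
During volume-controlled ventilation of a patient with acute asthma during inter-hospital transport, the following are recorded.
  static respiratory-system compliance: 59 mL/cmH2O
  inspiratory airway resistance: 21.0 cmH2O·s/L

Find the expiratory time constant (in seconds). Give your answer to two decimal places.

1.24

τ = R × C = 21.0 × 59 mL/cmH2O = 21.0 × 0.059 L/cmH2O = 1.239 s.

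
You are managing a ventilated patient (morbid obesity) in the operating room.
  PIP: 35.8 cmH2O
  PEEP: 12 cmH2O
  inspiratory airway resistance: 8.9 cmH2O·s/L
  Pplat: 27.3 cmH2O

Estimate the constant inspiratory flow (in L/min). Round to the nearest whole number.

flow = (PIP − Pplat) / Raw = (35.8 − 27.3) / 8.9 = 0.9551 L/s × 60 = 57.306 L/min.

57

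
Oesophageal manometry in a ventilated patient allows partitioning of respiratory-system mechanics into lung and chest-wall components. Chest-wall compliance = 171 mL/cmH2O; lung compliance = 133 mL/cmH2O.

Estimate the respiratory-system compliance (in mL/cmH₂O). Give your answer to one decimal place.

74.8

Lung and chest wall are elastances in series: 1/Crs = 1/CL + 1/Ccw.
1/Crs = 1/133 + 1/171 = 0.01337.
Crs = 74.794 mL/cmH2O.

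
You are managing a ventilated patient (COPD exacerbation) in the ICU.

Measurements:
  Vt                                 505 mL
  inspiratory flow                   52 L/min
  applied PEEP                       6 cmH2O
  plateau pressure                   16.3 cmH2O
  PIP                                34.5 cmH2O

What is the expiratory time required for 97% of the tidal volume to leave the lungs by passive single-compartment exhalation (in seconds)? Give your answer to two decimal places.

3.61

Flow: 52 L/min ÷ 60 = 0.8667 L/s.
R = (PIP − Pplat)/V̇ = (34.5 − 16.3) / 0.8667 = 18.2/0.8667 = 20.999 cmH2O·s/L.
C = Vt/(Pplat − PEEP) = 505.0 / (16.3 − 6) = 505.0/10.3 = 49.029 mL/cmH2O.
τ = R × C = 20.999 × 0.04903 L/cmH2O = 1.03 s.
t = −τ·ln(1 − 0.97) = −1.03·ln(0.03) = 3.612 s.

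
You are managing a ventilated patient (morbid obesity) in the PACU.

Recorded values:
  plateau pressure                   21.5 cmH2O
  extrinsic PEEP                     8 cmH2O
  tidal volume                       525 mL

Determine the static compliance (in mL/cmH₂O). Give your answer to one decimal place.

Cstat = Vt / (Pplat − PEEP) = 525 / (21.5 − 8) = 525 / 13.5 = 38.889 mL/cmH2O.

38.9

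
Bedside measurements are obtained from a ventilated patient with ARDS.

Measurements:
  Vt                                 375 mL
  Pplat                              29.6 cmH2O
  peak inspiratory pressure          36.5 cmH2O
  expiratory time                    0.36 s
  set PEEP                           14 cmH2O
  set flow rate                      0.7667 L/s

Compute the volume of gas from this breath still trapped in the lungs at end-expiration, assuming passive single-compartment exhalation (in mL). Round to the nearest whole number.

71

R = (PIP − Pplat)/V̇ = (36.5 − 29.6) / 0.7667 = 6.9/0.7667 = 9.0 cmH2O·s/L.
C = Vt/(Pplat − PEEP) = 375.0 / (29.6 − 14) = 375.0/15.6 = 24.038 mL/cmH2O.
τ = R × C = 9.0 × 0.02404 L/cmH2O = 0.2164 s.
Fraction remaining = e^(−Te/τ) = e^(−0.36/0.2164) = 0.1895.
Trapped volume = 375.0 × 0.1895 = 71.063 mL.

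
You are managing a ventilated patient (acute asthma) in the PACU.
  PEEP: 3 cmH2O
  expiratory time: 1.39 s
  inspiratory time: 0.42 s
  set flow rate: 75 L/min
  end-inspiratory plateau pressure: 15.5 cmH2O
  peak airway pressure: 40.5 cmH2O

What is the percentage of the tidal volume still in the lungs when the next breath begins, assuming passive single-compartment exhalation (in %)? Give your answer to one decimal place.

19.1

Flow: 75 L/min ÷ 60 = 1.25 L/s.
Vt = flow × Ti = 1.25 L/s × 0.42 s × 1000 mL/L = 525.0 mL.
R = (PIP − Pplat)/V̇ = (40.5 − 15.5) / 1.25 = 25.0/1.25 = 20.0 cmH2O·s/L.
C = Vt/(Pplat − PEEP) = 525.0 / (15.5 − 3) = 525.0/12.5 = 42.0 mL/cmH2O.
τ = R × C = 20.0 × 0.042 L/cmH2O = 0.84 s.
Fraction remaining at end-expiration = e^(−Te/τ) = e^(−1.39/0.84) = 0.1911 → 19.11%.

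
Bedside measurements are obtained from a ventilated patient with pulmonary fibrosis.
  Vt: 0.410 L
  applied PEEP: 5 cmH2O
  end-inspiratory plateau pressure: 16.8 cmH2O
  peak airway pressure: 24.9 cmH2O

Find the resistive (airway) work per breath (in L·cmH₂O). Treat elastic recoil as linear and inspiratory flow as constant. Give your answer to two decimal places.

3.32

With constant inspiratory flow the resistive pressure is constant at PIP − Pplat = 24.9 − 16.8 = 8.1 cmH2O, so resistive work = 8.1 × 0.410 = 3.321 L·cmH2O.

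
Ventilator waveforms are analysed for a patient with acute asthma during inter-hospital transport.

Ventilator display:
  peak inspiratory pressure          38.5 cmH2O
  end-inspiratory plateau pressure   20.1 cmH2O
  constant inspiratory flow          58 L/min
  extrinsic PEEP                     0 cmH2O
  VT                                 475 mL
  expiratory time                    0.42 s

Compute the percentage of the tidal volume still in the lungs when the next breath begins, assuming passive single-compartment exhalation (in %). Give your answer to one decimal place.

Flow: 58 L/min ÷ 60 = 0.9667 L/s.
R = (PIP − Pplat)/V̇ = (38.5 − 20.1) / 0.9667 = 18.4/0.9667 = 19.034 cmH2O·s/L.
C = Vt/(Pplat − PEEP) = 475.0 / (20.1 − 0) = 475.0/20.1 = 23.632 mL/cmH2O.
τ = R × C = 19.034 × 0.02363 L/cmH2O = 0.4498 s.
Fraction remaining at end-expiration = e^(−Te/τ) = e^(−0.42/0.4498) = 0.3931 → 39.31%.

39.3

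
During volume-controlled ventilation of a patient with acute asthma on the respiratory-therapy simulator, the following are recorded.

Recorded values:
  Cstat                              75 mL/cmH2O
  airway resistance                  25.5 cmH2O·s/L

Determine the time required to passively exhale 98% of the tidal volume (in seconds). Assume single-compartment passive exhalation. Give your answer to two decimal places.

τ = R × C = 25.5 × 75 mL/cmH2O = 25.5 × 0.075 L/cmH2O = 1.913 s.
Exhaled fraction f = 1 − e^(−t/τ) → t = −τ·ln(1 − f) = −1.913·ln(0.02) = 7.484 s.

7.48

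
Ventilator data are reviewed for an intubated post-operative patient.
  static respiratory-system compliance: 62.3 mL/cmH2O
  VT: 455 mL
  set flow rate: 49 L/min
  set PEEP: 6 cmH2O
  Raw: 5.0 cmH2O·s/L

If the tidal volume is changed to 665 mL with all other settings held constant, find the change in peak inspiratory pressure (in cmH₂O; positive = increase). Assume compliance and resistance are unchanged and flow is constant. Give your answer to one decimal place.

PIP = Vt/C + R·V̇ + PEEP (constant-flow equation of motion).
Only the elastic term changes: ΔPIP = ΔVt / C = (665 − 455) / 62.3 = 3.371 cmH2O.

3.4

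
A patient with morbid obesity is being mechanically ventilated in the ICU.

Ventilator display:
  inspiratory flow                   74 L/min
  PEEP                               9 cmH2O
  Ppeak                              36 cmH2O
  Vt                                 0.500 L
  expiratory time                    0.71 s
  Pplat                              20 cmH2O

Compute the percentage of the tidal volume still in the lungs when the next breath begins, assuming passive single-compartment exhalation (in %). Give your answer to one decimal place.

30.0

Flow: 74 L/min ÷ 60 = 1.2333 L/s.
R = (PIP − Pplat)/V̇ = (36 − 20) / 1.2333 = 16.0/1.2333 = 12.973 cmH2O·s/L.
C = Vt/(Pplat − PEEP) = 500.0 / (20 − 9) = 500.0/11.0 = 45.455 mL/cmH2O.
τ = R × C = 12.973 × 0.04546 L/cmH2O = 0.5898 s.
Fraction remaining at end-expiration = e^(−Te/τ) = e^(−0.71/0.5898) = 0.3001 → 30.01%.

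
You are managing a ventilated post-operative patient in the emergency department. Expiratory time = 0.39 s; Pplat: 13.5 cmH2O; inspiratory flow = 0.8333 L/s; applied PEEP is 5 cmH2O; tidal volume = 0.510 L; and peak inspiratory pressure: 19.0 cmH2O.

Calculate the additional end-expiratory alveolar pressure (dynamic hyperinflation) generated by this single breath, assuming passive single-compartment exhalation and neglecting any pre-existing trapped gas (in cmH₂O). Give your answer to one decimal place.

3.2

R = (PIP − Pplat)/V̇ = (19.0 − 13.5) / 0.8333 = 5.5/0.8333 = 6.6 cmH2O·s/L.
C = Vt/(Pplat − PEEP) = 510.0 / (13.5 − 5) = 510.0/8.5 = 60.0 mL/cmH2O.
τ = R × C = 6.6 × 0.06 L/cmH2O = 0.396 s.
Fraction remaining = e^(−Te/τ) = e^(−0.39/0.396) = 0.3735; trapped volume = 510.0 × 0.3735 = 190.49 mL.
Additional alveolar pressure from trapping ≈ V_trapped / C = 190.49 / 60.0 = 3.175 cmH2O.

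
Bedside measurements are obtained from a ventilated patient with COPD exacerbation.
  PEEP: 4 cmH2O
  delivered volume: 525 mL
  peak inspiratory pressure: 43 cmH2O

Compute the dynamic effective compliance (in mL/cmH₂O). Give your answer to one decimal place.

Dynamic compliance = Vt / (PIP − PEEP) = 525 / (43 − 4) = 525 / 39.0 = 13.462 mL/cmH2O.

13.5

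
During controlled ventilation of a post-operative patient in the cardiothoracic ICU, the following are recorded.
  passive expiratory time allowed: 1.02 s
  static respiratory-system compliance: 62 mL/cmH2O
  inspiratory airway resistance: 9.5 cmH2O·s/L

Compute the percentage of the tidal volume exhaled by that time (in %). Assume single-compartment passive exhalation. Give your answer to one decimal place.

82.3

τ = R × C = 9.5 × 62 mL/cmH2O = 9.5 × 0.062 L/cmH2O = 0.589 s.
Passive exhalation: V(t)/V₀ = e^(−t/τ) = e^(−1.02/0.589) = 0.177.
Fraction exhaled = 1 − 0.177 = 0.823 → 82.3%.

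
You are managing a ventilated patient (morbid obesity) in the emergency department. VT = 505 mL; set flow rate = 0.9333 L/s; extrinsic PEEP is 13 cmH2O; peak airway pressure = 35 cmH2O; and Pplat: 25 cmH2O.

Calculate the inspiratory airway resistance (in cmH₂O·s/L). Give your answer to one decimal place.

10.7

Raw = (PIP − Pplat) / flow = (35 − 25) / 0.9333 = 10.0 / 0.9333 = 10.715 cmH2O·s/L.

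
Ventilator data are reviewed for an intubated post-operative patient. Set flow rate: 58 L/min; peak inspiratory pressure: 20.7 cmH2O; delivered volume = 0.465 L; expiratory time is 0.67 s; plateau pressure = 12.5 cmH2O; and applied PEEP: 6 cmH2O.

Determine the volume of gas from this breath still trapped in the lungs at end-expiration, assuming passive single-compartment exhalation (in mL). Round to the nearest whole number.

154

Flow: 58 L/min ÷ 60 = 0.9667 L/s.
R = (PIP − Pplat)/V̇ = (20.7 − 12.5) / 0.9667 = 8.2/0.9667 = 8.482 cmH2O·s/L.
C = Vt/(Pplat − PEEP) = 465.0 / (12.5 − 6) = 465.0/6.5 = 71.538 mL/cmH2O.
τ = R × C = 8.482 × 0.07154 L/cmH2O = 0.6068 s.
Fraction remaining = e^(−Te/τ) = e^(−0.67/0.6068) = 0.3315.
Trapped volume = 465.0 × 0.3315 = 154.15 mL.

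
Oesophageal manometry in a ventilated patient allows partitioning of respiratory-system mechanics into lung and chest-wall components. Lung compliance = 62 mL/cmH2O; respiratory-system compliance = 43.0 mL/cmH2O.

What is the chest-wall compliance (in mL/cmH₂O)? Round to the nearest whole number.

140

1/Ccw = 1/Crs − 1/CL.
1/Ccw = 1/43.0 − 1/62 = 0.007127.
Ccw = 140.31 mL/cmH2O.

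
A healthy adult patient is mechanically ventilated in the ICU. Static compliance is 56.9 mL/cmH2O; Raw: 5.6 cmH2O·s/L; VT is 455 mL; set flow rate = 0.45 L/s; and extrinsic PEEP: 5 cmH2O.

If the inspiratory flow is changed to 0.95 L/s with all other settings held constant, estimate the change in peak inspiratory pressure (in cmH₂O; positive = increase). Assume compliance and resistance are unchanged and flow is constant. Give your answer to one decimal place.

2.8

PIP = Vt/C + R·V̇ + PEEP (constant-flow equation of motion).
Only the resistive term changes: ΔPIP = R × ΔV̇ = 5.6 × (0.95 − 0.45) = 5.6 × 0.5 = 2.8 cmH2O.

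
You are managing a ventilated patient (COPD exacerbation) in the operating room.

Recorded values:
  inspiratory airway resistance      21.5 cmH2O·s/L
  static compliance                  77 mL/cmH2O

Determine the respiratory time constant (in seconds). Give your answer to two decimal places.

1.66

τ = R × C = 21.5 × 77 mL/cmH2O = 21.5 × 0.077 L/cmH2O = 1.656 s.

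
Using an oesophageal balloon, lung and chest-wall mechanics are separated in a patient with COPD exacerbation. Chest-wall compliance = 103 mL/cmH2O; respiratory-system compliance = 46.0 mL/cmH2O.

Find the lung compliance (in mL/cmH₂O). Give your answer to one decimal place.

83.1

1/CL = 1/Crs − 1/Ccw.
1/CL = 1/46.0 − 1/103 = 0.01203.
CL = 83.126 mL/cmH2O.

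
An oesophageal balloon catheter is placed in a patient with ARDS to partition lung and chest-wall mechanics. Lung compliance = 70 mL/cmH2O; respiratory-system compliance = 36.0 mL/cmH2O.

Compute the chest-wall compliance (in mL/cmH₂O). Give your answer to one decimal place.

74.1

1/Ccw = 1/Crs − 1/CL.
1/Ccw = 1/36.0 − 1/70 = 0.01349.
Ccw = 74.129 mL/cmH2O.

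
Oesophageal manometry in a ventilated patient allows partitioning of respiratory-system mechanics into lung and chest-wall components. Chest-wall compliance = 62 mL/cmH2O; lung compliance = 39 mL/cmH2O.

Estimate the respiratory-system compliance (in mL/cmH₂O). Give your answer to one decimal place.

Lung and chest wall are elastances in series: 1/Crs = 1/CL + 1/Ccw.
1/Crs = 1/39 + 1/62 = 0.04177.
Crs = 23.941 mL/cmH2O.

23.9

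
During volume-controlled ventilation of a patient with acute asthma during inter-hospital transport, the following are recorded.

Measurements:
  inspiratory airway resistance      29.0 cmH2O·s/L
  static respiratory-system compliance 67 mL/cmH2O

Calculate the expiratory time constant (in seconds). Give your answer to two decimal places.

τ = R × C = 29.0 × 67 mL/cmH2O = 29.0 × 0.067 L/cmH2O = 1.943 s.

1.94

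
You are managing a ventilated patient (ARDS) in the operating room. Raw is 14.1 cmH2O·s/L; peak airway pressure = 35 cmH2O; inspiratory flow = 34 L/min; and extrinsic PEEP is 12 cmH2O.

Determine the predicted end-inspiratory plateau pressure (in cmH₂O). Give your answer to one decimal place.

27.0

Flow: 34 L/min ÷ 60 = 0.5667 L/s.
Pplat = PIP − Raw × flow = 35 − 14.1 × 0.5667 = 35 − 7.99 = 27.01 cmH2O.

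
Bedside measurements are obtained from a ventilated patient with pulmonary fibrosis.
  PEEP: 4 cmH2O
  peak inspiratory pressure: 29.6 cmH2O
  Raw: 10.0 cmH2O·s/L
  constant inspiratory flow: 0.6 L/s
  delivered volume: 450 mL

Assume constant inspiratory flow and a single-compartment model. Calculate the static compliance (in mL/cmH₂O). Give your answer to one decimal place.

Equation of motion (constant flow): PIP = Vt/C + R·V̇ + PEEP.
Vt/C = PIP − R·V̇ − PEEP = 29.6 − 10.0×0.6 − 4 = 29.6 − 6.0 − 4 = 19.6 cmH2O.
C = Vt / 19.6 = 450 / 19.6 = 22.959 mL/cmH2O.

23.0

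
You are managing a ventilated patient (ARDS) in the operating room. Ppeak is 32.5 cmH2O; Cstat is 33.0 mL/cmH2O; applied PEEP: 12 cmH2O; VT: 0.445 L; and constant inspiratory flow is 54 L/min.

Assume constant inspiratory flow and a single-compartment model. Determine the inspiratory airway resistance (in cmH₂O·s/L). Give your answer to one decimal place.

Flow: 54 L/min ÷ 60 = 0.9 L/s.
Equation of motion (constant flow): PIP = Vt/C + R·V̇ + PEEP.
R·V̇ = PIP − Vt/C − PEEP = 32.5 − 445/33.0 − 12 = 32.5 − 13.485 − 12 = 7.015 cmH2O.
R = 7.015 / 0.9 = 7.794 cmH2O·s/L.

7.8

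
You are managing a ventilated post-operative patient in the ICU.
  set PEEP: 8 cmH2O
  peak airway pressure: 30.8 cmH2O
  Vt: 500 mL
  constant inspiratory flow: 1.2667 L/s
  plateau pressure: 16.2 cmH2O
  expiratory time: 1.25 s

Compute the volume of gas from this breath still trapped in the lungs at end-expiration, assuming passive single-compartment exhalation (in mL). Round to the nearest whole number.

R = (PIP − Pplat)/V̇ = (30.8 − 16.2) / 1.2667 = 14.6/1.2667 = 11.526 cmH2O·s/L.
C = Vt/(Pplat − PEEP) = 500.0 / (16.2 − 8) = 500.0/8.2 = 60.976 mL/cmH2O.
τ = R × C = 11.526 × 0.06098 L/cmH2O = 0.7029 s.
Fraction remaining = e^(−Te/τ) = e^(−1.25/0.7029) = 0.1689.
Trapped volume = 500.0 × 0.1689 = 84.45 mL.

84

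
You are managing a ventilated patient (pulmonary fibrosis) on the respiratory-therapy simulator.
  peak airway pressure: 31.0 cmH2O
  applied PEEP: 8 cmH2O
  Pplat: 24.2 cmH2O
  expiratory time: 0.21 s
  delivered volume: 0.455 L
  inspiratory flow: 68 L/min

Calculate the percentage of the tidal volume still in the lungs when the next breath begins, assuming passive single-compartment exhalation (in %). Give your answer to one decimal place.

Flow: 68 L/min ÷ 60 = 1.1333 L/s.
R = (PIP − Pplat)/V̇ = (31.0 − 24.2) / 1.1333 = 6.8/1.1333 = 6.0 cmH2O·s/L.
C = Vt/(Pplat − PEEP) = 455.0 / (24.2 − 8) = 455.0/16.2 = 28.086 mL/cmH2O.
τ = R × C = 6.0 × 0.02809 L/cmH2O = 0.1685 s.
Fraction remaining at end-expiration = e^(−Te/τ) = e^(−0.21/0.1685) = 0.2876 → 28.76%.

28.8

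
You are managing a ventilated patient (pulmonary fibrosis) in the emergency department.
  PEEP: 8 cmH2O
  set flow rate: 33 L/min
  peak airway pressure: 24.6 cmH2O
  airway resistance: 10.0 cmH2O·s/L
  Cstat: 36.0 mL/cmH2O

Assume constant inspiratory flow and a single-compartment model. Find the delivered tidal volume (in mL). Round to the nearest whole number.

Flow: 33 L/min ÷ 60 = 0.55 L/s.
Equation of motion (constant flow): PIP = Vt/C + R·V̇ + PEEP.
Vt/C = PIP − R·V̇ − PEEP = 24.6 − 5.5 − 8 = 11.1 cmH2O.
Vt = C × 11.1 = 36.0 × 11.1 = 399.6 mL.

400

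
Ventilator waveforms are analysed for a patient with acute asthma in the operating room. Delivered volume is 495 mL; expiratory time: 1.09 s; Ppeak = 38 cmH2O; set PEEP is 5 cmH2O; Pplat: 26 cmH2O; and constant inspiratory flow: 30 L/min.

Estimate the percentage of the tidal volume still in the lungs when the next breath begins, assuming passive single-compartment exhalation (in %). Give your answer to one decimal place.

Flow: 30 L/min ÷ 60 = 0.5 L/s.
R = (PIP − Pplat)/V̇ = (38 − 26) / 0.5 = 12.0/0.5 = 24.0 cmH2O·s/L.
C = Vt/(Pplat − PEEP) = 495.0 / (26 − 5) = 495.0/21.0 = 23.571 mL/cmH2O.
τ = R × C = 24.0 × 0.02357 L/cmH2O = 0.5657 s.
Fraction remaining at end-expiration = e^(−Te/τ) = e^(−1.09/0.5657) = 0.1456 → 14.56%.

14.6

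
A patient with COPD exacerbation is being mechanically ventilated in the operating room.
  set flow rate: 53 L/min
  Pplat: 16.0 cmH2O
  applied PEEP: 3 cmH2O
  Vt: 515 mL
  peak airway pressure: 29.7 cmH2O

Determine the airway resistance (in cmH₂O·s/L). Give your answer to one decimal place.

Flow: 53 L/min ÷ 60 = 0.8833 L/s.
Raw = (PIP − Pplat) / flow = (29.7 − 16.0) / 0.8833 = 13.7 / 0.8833 = 15.51 cmH2O·s/L.

15.5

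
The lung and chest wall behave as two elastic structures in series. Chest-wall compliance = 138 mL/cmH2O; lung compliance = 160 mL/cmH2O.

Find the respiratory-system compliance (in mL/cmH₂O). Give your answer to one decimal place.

Lung and chest wall are elastances in series: 1/Crs = 1/CL + 1/Ccw.
1/Crs = 1/160 + 1/138 = 0.0135.
Crs = 74.074 mL/cmH2O.

74.1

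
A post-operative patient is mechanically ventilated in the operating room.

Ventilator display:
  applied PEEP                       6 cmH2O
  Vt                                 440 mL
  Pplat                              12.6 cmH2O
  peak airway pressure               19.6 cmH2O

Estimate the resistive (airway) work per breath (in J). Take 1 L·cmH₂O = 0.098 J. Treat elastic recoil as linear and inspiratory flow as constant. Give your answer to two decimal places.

0.30

With constant inspiratory flow the resistive pressure is constant at PIP − Pplat = 19.6 − 12.6 = 7.0 cmH2O, so resistive work = 7.0 × 0.440 = 3.08 L·cmH2O.
× 0.098 J/(L·cmH2O) → 0.3018 J.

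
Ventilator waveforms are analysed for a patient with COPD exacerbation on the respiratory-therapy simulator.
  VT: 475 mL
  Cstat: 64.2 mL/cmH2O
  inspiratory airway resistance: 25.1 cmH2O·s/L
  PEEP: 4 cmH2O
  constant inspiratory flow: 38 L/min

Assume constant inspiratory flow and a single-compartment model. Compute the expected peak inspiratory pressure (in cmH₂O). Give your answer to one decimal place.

Flow: 38 L/min ÷ 60 = 0.6333 L/s.
Equation of motion (constant flow): PIP = Vt/C + R·V̇ + PEEP.
PIP = 475/64.2 + 25.1×0.6333 + 4 = 7.399 + 15.896 + 4 = 27.295 cmH2O.

27.3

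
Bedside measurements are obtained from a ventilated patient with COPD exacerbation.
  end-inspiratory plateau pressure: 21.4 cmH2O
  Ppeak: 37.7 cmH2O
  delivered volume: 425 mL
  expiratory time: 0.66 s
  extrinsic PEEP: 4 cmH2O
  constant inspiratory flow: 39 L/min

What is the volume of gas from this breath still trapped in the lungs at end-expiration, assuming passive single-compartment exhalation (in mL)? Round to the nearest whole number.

145

Flow: 39 L/min ÷ 60 = 0.65 L/s.
R = (PIP − Pplat)/V̇ = (37.7 − 21.4) / 0.65 = 16.3/0.65 = 25.077 cmH2O·s/L.
C = Vt/(Pplat − PEEP) = 425.0 / (21.4 − 4) = 425.0/17.4 = 24.425 mL/cmH2O.
τ = R × C = 25.077 × 0.02443 L/cmH2O = 0.6126 s.
Fraction remaining = e^(−Te/τ) = e^(−0.66/0.6126) = 0.3405.
Trapped volume = 425.0 × 0.3405 = 144.71 mL.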